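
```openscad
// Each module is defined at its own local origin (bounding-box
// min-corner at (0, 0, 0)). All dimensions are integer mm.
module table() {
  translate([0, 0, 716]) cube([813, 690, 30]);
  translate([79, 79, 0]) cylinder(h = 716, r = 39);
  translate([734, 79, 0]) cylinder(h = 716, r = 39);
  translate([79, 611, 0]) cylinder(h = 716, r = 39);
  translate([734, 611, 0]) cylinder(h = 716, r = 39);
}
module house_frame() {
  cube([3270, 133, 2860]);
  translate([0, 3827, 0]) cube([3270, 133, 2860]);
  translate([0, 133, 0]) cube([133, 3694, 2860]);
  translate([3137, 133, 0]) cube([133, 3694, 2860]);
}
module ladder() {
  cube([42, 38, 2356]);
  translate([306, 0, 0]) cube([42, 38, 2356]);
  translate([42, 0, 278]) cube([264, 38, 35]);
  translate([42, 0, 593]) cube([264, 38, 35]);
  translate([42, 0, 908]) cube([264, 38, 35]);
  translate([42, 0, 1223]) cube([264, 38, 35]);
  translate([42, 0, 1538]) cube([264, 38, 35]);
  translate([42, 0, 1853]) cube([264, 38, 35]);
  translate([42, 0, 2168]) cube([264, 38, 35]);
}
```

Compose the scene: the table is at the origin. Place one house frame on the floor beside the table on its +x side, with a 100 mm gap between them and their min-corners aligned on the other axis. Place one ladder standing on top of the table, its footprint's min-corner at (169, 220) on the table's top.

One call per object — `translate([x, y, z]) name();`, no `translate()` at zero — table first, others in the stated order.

table();
translate([913, 0, 0]) house_frame();
translate([169, 220, 746]) ladder();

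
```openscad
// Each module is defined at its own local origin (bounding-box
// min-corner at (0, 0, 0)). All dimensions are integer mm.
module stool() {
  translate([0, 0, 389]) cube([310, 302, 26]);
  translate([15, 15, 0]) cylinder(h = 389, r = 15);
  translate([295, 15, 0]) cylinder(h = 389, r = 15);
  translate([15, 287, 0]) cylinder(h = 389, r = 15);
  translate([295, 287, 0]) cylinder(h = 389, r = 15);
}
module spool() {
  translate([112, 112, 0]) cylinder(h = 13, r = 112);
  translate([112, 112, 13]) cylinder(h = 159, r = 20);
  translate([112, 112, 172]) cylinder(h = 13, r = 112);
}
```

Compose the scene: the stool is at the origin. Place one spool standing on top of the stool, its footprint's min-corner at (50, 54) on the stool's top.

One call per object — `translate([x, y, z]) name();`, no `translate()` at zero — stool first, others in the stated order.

stool();
translate([50, 54, 415]) spool();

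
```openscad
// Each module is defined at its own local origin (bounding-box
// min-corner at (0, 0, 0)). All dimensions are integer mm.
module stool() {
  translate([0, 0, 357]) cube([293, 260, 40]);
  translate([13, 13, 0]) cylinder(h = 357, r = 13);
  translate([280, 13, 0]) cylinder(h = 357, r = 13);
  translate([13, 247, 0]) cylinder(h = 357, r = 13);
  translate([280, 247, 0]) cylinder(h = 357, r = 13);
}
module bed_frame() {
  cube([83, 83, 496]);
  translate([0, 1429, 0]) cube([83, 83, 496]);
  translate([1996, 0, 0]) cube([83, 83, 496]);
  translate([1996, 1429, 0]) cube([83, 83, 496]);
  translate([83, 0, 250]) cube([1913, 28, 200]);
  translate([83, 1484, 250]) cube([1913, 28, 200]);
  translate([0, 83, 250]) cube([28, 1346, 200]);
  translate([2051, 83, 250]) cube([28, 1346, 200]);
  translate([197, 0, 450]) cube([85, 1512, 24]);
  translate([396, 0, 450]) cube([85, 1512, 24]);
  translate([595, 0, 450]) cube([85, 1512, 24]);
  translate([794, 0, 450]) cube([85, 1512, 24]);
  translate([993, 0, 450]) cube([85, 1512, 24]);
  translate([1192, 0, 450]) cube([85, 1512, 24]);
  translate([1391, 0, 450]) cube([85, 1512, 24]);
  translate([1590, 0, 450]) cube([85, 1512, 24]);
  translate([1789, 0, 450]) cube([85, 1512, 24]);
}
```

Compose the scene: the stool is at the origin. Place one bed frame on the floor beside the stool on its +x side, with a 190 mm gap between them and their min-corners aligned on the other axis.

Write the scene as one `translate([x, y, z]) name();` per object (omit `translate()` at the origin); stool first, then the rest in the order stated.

stool();
translate([483, 0, 0]) bed_frame();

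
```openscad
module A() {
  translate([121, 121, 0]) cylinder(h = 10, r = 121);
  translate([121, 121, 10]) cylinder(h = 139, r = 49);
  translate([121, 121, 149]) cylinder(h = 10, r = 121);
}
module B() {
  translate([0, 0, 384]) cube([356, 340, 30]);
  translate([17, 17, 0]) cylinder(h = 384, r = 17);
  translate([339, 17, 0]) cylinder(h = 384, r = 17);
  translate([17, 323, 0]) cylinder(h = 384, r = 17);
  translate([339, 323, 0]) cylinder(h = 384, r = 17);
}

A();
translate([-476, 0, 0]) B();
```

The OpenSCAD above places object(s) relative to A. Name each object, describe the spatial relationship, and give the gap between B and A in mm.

The stool's nearest face is 120 mm from the spool's −x face.

A is a spool. B is a stool. The stool is on the floor beside the spool on its −x side. The gap between the stool and the spool is 120 mm.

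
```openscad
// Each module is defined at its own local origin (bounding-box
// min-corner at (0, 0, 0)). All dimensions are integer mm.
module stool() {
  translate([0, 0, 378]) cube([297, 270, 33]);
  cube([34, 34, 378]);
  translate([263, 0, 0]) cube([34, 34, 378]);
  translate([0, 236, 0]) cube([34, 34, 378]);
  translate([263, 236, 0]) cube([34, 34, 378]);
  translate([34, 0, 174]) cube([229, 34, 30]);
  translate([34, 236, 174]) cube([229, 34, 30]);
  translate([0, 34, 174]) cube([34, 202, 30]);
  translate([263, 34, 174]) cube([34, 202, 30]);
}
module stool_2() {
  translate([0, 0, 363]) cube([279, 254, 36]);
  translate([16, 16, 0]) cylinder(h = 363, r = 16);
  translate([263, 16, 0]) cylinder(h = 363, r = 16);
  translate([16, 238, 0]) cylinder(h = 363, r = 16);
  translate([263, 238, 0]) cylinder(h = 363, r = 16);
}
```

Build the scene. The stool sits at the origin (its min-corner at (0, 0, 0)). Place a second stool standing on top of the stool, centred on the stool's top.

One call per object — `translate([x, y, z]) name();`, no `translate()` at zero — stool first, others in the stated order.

stool();
translate([9, 8, 411]) stool_2();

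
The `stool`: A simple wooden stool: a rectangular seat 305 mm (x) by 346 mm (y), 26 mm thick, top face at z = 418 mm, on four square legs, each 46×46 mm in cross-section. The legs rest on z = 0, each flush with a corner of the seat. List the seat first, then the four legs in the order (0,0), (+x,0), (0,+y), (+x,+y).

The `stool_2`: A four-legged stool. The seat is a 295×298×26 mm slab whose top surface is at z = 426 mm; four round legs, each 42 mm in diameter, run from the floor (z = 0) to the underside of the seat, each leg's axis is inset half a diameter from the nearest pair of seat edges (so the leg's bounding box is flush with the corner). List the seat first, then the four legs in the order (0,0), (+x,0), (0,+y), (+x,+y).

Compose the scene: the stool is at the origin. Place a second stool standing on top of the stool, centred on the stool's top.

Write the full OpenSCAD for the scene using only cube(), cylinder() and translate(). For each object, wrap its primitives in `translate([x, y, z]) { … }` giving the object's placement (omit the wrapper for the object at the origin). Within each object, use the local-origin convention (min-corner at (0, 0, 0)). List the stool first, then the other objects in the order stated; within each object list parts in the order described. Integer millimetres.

translate([0, 0, 392]) cube([305, 346, 26]);
cube([46, 46, 392]);
translate([259, 0, 0]) cube([46, 46, 392]);
translate([0, 300, 0]) cube([46, 46, 392]);
translate([259, 300, 0]) cube([46, 46, 392]);
translate([5, 24, 418]) {
  translate([0, 0, 400]) cube([295, 298, 26]);
  translate([21, 21, 0]) cylinder(h = 400, r = 21);
  translate([274, 21, 0]) cylinder(h = 400, r = 21);
  translate([21, 277, 0]) cylinder(h = 400, r = 21);
  translate([274, 277, 0]) cylinder(h = 400, r = 21);
}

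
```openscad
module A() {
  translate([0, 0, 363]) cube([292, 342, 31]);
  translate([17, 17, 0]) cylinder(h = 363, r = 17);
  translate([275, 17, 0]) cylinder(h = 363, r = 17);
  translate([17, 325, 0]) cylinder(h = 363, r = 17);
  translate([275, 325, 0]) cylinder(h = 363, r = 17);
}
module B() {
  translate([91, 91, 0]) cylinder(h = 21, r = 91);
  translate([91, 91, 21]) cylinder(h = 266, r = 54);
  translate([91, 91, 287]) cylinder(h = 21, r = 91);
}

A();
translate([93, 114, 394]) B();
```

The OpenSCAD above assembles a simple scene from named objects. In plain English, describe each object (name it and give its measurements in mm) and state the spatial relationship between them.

A is a four-legged stool. The seat is a 292×342×31 mm slab whose top surface is at z = 394 mm; four round legs, each 34 mm in diameter, run from the floor (z = 0) to the underside of the seat, each leg's axis is inset half a diameter from the nearest pair of seat edges (so the leg's bounding box is flush with the corner).

B is a spool: two coaxial disc flanges of radius 91 mm and thickness 21 mm, joined by a core cylinder of radius 54 mm and height 266 mm. The lower flange rests on z = 0 and the three cylinders share a vertical axis.

The spool is on top of the stool.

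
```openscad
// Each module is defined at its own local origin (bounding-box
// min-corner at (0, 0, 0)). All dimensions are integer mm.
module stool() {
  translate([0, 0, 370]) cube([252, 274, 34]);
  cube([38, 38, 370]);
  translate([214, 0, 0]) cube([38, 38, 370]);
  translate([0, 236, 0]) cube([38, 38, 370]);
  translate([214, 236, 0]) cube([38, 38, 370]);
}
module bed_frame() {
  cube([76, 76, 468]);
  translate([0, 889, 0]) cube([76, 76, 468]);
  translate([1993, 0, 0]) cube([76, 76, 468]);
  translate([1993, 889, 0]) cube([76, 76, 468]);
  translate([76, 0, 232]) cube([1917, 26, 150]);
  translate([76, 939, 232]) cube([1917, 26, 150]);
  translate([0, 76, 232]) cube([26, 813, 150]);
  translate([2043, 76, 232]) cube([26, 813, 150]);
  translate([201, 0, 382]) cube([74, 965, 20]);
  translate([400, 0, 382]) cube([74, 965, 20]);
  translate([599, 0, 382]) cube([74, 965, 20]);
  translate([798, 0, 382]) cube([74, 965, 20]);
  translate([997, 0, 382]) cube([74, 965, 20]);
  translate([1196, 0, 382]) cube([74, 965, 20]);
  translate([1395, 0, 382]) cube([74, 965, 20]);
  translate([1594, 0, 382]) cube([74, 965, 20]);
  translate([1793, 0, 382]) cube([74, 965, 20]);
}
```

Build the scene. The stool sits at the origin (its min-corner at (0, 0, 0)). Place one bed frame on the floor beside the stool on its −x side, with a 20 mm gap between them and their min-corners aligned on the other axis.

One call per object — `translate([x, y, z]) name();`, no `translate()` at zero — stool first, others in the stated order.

stool();
translate([-2089, 0, 0]) bed_frame();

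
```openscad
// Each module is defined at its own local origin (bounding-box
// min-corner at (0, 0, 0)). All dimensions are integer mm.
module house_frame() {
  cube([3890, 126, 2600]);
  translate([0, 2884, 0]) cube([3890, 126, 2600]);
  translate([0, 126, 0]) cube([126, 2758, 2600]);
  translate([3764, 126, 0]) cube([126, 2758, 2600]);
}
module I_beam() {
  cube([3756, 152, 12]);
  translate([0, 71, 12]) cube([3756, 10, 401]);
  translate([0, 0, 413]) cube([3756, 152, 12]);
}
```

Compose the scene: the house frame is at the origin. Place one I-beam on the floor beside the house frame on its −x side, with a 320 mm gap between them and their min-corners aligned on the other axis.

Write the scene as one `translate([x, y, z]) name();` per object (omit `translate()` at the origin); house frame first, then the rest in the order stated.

house_frame();
translate([-4076, 0, 0]) I_beam();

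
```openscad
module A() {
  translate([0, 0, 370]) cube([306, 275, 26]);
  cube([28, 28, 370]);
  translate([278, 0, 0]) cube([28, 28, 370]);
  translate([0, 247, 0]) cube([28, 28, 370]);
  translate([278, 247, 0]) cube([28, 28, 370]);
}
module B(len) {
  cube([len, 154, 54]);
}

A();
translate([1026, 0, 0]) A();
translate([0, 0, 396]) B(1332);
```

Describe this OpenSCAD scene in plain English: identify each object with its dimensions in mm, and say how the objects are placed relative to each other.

A is a four-legged stool. The seat is a 306×275×26 mm slab whose top surface is at z = 396 mm; four square legs, each 28×28 mm in cross-section, run from the floor (z = 0) to the underside of the seat, each flush with a corner of the seat.

B is a rectangular beam 1332 mm long (x), 154 mm deep (y), 54 mm thick (z).

The beam spans the tops of two stools placed 720 mm apart, resting at z = 396 mm.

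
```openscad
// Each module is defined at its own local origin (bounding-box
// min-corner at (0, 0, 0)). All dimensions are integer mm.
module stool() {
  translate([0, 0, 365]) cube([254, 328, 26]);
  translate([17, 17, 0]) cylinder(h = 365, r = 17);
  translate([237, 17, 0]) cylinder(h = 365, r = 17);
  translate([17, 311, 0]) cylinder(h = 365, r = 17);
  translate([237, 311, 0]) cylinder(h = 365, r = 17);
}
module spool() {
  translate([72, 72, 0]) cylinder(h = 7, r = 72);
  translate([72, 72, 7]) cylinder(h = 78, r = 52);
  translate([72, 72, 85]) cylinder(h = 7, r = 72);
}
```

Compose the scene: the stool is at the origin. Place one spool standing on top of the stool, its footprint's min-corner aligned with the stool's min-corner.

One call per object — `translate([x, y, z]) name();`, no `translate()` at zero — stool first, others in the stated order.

stool();
translate([0, 0, 391]) spool();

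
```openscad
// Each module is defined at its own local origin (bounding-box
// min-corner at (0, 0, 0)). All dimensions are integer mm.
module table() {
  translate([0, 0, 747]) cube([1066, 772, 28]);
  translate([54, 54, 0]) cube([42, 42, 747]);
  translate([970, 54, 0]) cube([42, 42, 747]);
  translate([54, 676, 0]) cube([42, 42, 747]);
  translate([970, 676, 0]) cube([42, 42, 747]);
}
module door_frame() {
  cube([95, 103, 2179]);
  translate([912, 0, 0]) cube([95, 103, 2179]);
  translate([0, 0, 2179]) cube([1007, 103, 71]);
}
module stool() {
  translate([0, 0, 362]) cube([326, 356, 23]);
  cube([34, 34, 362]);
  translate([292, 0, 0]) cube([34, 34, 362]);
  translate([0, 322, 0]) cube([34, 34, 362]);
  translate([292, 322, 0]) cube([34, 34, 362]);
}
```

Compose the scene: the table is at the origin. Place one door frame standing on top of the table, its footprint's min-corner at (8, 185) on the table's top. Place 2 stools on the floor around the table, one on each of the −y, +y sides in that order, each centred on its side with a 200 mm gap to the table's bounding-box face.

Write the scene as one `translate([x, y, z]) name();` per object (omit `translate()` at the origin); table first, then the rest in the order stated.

table();
translate([8, 185, 775]) door_frame();
translate([370, -556, 0]) stool();
translate([370, 972, 0]) stool();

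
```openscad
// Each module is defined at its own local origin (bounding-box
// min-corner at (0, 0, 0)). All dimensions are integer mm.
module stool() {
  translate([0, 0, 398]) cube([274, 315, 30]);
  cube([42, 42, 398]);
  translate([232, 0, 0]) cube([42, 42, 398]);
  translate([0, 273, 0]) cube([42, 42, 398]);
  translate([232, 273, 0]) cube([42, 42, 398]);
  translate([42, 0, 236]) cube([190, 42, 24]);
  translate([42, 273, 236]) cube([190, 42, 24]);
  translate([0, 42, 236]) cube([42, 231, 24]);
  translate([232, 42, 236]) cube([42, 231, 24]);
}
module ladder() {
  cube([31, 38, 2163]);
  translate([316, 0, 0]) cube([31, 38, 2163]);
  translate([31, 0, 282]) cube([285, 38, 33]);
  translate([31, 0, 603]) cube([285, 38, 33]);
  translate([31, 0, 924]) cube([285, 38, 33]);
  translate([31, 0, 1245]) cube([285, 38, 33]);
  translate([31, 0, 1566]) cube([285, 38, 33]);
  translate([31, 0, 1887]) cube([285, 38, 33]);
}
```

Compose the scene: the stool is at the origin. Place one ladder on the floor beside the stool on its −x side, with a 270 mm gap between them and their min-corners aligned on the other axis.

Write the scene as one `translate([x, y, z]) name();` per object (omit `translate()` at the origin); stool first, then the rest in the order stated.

stool();
translate([-617, 0, 0]) ladder();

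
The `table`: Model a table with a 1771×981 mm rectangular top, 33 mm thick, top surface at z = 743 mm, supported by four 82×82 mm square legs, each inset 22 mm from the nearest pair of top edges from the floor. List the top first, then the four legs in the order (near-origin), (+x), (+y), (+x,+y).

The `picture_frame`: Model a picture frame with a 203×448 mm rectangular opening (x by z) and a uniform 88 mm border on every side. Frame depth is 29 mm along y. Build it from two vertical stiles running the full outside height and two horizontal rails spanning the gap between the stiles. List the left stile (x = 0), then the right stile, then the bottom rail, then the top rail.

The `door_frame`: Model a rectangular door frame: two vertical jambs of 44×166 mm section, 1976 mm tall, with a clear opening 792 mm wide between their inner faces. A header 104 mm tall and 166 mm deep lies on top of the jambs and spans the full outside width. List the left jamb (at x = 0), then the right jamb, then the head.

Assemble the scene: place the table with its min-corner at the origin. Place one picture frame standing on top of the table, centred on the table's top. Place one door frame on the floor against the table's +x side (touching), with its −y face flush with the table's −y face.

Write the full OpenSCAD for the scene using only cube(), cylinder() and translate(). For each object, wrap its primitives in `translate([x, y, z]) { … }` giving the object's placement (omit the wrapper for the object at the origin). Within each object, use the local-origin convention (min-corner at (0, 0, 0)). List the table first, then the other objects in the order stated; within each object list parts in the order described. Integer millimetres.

translate([0, 0, 710]) cube([1771, 981, 33]);
translate([22, 22, 0]) cube([82, 82, 710]);
translate([1667, 22, 0]) cube([82, 82, 710]);
translate([22, 877, 0]) cube([82, 82, 710]);
translate([1667, 877, 0]) cube([82, 82, 710]);
translate([696, 476, 743]) {
  cube([88, 29, 624]);
  translate([291, 0, 0]) cube([88, 29, 624]);
  translate([88, 0, 0]) cube([203, 29, 88]);
  translate([88, 0, 536]) cube([203, 29, 88]);
}
translate([1771, 0, 0]) {
  cube([44, 166, 1976]);
  translate([836, 0, 0]) cube([44, 166, 1976]);
  translate([0, 0, 1976]) cube([880, 166, 104]);
}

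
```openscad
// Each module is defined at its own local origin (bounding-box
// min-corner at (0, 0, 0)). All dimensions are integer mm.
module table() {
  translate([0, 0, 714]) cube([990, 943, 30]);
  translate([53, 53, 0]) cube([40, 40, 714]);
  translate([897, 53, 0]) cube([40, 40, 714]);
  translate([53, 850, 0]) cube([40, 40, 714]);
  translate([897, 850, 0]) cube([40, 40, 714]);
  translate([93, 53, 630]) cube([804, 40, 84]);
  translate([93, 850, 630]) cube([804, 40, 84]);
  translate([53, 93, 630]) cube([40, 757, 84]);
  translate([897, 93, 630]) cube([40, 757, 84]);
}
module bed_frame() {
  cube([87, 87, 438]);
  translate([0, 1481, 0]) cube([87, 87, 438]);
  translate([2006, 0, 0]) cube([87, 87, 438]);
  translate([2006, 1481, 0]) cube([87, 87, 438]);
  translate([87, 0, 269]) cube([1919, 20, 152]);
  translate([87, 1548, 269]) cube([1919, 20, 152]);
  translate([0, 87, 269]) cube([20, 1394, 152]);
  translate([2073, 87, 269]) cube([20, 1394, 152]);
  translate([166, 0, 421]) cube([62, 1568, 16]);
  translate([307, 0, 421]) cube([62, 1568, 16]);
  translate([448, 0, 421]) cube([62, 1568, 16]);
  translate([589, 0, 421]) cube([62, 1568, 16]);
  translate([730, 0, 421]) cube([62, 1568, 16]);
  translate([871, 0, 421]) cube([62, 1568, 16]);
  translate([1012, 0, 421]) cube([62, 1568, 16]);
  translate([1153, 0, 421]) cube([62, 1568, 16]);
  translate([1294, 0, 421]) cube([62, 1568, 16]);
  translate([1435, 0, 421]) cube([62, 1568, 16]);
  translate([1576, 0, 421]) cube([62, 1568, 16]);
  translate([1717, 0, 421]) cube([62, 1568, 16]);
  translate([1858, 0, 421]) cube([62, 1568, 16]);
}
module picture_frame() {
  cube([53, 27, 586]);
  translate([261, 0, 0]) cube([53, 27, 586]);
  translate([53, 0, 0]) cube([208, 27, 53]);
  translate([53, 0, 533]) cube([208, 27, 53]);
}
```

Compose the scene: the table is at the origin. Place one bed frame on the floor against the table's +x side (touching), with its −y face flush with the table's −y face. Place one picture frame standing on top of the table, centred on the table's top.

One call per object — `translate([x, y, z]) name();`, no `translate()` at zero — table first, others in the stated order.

table();
translate([990, 0, 0]) bed_frame();
translate([338, 458, 744]) picture_frame();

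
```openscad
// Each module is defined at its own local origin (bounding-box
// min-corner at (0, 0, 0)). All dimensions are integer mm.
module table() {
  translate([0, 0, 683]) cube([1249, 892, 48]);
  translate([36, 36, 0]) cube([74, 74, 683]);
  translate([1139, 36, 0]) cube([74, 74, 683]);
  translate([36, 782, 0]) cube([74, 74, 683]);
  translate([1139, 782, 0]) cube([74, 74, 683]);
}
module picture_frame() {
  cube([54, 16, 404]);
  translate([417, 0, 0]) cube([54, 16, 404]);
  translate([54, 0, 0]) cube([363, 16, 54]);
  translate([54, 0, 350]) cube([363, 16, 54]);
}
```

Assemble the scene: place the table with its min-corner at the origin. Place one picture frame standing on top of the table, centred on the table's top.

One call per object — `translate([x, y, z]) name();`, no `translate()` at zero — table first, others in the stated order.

table();
translate([389, 438, 731]) picture_frame();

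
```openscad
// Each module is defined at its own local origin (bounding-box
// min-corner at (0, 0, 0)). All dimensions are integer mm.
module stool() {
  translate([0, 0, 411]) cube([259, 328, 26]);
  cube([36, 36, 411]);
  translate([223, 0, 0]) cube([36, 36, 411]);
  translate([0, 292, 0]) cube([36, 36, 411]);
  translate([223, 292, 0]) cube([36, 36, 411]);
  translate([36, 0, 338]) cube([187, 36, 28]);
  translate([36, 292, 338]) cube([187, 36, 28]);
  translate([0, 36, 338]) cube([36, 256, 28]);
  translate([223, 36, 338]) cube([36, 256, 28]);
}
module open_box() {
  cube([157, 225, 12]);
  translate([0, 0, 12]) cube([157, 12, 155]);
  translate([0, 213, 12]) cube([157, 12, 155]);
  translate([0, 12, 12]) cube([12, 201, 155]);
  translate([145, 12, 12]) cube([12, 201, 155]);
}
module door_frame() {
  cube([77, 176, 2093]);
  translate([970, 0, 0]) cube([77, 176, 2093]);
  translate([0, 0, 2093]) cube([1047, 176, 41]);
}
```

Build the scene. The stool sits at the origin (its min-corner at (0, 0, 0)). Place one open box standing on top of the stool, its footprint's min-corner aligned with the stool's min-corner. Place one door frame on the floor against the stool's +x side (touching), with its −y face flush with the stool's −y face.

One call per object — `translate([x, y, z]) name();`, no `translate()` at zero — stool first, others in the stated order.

stool();
translate([0, 0, 437]) open_box();
translate([259, 0, 0]) door_frame();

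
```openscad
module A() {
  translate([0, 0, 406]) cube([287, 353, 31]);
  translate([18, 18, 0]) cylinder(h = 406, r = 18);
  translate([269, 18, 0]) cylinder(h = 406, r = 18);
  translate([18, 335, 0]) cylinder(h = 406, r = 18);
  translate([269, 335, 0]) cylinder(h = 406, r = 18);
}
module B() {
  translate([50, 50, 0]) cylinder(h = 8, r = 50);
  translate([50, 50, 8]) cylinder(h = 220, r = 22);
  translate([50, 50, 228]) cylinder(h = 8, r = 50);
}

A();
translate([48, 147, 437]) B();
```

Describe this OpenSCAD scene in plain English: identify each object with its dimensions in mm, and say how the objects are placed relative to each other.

A is a simple wooden stool: a rectangular seat 287 mm (x) by 353 mm (y), 31 mm thick, top face at z = 437 mm, on four round legs, each 36 mm in diameter. The legs rest on z = 0, each leg's axis is inset half a diameter from the nearest pair of seat edges (so the leg's bounding box is flush with the corner).

B is a spool: two coaxial disc flanges of radius 50 mm and thickness 8 mm, joined by a core cylinder of radius 22 mm and height 220 mm. The lower flange rests on z = 0 and the three cylinders share a vertical axis.

The spool is on top of the stool.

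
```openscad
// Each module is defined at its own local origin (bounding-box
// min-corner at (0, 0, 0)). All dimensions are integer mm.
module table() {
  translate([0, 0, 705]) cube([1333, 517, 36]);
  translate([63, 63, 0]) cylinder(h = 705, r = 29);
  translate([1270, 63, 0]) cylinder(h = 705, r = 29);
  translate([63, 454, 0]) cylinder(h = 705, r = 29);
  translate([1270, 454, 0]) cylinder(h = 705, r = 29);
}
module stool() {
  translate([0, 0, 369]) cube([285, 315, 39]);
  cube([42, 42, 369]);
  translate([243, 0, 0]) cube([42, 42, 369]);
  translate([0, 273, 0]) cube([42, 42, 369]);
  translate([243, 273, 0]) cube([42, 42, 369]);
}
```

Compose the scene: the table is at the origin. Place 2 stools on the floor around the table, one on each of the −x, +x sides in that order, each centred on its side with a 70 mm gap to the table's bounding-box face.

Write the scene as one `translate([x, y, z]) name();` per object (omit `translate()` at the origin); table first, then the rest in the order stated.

table();
translate([-355, 101, 0]) stool();
translate([1403, 101, 0]) stool();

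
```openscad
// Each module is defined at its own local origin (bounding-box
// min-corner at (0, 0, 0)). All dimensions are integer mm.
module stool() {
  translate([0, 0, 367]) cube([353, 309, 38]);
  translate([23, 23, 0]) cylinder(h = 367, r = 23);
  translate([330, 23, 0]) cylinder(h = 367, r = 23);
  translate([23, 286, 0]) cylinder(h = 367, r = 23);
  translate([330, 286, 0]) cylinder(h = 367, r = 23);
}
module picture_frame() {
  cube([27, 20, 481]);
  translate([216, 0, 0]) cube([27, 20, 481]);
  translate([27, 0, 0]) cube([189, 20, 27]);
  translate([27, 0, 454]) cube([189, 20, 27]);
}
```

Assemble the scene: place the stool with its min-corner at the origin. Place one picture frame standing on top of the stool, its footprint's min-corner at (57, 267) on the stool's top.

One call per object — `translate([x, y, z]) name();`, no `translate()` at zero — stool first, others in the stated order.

stool();
translate([57, 267, 405]) picture_frame();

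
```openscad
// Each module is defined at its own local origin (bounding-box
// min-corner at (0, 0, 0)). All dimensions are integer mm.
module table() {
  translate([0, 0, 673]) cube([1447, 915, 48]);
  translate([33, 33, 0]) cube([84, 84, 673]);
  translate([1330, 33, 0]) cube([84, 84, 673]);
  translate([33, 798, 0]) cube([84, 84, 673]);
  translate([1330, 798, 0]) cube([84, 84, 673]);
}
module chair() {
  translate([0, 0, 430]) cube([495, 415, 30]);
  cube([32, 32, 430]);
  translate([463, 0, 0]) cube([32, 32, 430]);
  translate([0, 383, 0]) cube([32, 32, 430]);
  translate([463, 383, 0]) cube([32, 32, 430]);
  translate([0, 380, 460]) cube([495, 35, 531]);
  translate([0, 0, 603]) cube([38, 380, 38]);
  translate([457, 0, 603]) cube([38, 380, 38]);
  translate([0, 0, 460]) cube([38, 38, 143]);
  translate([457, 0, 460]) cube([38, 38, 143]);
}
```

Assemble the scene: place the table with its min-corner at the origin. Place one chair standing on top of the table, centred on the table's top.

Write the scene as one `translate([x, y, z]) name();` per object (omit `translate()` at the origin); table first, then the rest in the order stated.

table();
translate([476, 250, 721]) chair();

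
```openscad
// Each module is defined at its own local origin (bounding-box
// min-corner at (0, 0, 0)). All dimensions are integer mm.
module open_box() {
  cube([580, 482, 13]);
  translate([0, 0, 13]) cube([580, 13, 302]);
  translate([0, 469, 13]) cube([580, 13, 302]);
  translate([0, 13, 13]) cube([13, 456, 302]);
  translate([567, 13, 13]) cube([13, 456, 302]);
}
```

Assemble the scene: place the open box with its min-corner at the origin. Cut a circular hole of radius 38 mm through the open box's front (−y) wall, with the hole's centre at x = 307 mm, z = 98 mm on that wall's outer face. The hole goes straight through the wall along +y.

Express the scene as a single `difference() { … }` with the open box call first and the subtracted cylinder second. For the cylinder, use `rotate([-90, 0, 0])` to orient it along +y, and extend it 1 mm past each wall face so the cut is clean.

difference() {
  open_box();
  translate([307, -1, 98]) rotate([-90, 0, 0]) cylinder(h = 15, r = 38);
}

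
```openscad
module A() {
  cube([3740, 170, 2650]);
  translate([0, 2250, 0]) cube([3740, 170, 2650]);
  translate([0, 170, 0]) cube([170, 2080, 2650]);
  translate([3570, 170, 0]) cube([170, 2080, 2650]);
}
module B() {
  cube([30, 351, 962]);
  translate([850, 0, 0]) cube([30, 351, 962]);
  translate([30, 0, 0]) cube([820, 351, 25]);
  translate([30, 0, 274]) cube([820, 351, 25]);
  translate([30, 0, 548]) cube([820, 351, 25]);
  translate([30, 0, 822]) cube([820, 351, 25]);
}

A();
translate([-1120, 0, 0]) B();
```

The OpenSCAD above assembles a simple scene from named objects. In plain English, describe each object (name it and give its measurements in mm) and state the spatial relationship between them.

A is the wall frame of a small rectangular building: four walls, each 2650 mm tall and 170 mm thick, enclosing a footprint 3740 mm (x) by 2420 mm (y) outside-to-outside, with no floor or roof. The front and back walls (the −y and +y sides) span the full width; the two side walls fit between them.

B is an open bookshelf. Two side panels, each 30 mm thick, 351 mm deep and 962 mm tall, stand 880 mm apart (outside-to-outside). Between them sit 4 shelves, each 25 mm thick and 351 mm deep, spanning the full gap between the sides. The bottom shelf rests on the floor (its underside at z = 0) and the clear gap between one shelf's top and the next shelf's underside is 249 mm.

The bookshelf is on the floor beside the house frame on its −x side.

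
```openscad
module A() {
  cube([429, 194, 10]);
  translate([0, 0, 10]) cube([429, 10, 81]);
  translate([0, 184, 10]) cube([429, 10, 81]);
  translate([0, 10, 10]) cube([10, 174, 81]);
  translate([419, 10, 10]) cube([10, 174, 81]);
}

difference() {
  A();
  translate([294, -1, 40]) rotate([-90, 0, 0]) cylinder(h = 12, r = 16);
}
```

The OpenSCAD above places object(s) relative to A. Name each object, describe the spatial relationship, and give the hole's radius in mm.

A is an open box. The open box has a circular hole through its front wall. The hole's radius is 16 mm.

The subtracted cylinder has r = 16 mm.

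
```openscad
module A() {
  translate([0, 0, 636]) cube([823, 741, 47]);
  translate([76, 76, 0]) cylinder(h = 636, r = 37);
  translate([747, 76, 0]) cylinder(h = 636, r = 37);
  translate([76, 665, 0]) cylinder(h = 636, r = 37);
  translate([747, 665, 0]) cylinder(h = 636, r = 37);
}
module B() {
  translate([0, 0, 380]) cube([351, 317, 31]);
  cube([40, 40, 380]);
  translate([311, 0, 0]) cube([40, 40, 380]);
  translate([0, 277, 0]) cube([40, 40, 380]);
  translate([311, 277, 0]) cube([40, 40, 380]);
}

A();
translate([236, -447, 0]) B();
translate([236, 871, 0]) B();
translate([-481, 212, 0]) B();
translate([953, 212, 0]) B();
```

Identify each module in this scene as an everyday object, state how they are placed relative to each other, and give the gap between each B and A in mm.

Each stool's nearest face is 130 mm from the table's bounding box.

A is a table. B is a stool. Four stools sit around the table at the −y, +y, −x, +x sides. The gap between each stool and the table is 130 mm.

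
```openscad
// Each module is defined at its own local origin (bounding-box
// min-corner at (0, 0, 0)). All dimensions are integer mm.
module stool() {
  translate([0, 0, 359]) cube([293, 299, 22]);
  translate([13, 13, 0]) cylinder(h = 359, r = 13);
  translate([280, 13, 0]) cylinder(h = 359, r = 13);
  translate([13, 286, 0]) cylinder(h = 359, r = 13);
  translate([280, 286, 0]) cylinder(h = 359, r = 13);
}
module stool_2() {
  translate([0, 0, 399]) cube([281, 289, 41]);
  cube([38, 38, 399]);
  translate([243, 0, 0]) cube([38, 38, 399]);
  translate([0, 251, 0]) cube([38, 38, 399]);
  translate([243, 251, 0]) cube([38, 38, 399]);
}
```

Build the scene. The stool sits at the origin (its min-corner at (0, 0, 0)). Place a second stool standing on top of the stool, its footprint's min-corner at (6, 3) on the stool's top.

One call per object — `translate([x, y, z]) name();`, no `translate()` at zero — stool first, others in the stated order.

stool();
translate([6, 3, 381]) stool_2();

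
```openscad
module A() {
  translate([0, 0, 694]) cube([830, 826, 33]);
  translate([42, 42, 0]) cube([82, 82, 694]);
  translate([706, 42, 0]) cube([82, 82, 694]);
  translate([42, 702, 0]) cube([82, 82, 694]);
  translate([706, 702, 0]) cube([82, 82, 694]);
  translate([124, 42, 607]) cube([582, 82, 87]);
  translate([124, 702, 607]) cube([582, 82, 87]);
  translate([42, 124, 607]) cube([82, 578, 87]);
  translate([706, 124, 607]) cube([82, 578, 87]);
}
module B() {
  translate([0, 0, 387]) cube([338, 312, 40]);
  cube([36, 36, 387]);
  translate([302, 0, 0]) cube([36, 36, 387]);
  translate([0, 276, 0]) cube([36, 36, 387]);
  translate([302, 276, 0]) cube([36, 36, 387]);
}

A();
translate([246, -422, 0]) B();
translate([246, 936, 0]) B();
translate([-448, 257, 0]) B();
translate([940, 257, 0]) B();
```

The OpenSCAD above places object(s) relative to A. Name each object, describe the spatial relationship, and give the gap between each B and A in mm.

A is a table. B is a stool. Four stools sit around the table at the −y, +y, −x, +x sides. The gap between each stool and the table is 110 mm.

Each stool's nearest face is 110 mm from the table's bounding box.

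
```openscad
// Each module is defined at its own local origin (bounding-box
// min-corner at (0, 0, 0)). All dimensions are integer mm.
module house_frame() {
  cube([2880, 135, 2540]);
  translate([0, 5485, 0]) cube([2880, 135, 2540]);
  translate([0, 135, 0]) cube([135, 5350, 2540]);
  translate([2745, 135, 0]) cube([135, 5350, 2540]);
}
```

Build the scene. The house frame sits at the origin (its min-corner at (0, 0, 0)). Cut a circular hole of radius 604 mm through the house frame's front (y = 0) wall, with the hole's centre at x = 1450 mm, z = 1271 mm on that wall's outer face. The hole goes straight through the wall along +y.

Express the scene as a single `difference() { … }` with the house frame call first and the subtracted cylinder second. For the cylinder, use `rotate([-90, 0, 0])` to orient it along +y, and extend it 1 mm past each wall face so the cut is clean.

difference() {
  house_frame();
  translate([1450, -1, 1271]) rotate([-90, 0, 0]) cylinder(h = 137, r = 604);
}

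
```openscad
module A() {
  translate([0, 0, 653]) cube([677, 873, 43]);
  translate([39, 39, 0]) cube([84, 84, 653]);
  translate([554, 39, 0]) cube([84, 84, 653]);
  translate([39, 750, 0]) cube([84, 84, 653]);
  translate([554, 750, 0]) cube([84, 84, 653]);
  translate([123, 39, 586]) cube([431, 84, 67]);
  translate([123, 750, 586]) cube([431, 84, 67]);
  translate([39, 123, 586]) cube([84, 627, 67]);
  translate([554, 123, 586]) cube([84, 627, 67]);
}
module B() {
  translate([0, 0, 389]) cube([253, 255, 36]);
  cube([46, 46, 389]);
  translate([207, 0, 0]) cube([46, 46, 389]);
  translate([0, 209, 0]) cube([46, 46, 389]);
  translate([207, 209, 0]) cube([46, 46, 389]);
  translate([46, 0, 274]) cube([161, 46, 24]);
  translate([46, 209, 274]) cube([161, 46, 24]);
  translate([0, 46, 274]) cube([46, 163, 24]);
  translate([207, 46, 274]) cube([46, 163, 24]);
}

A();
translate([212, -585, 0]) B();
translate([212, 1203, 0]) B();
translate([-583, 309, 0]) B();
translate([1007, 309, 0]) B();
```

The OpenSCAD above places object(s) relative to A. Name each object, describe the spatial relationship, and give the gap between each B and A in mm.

Each stool's nearest face is 330 mm from the table's bounding box.

A is a table. B is a stool. Four stools sit around the table at the −y, +y, −x, +x sides. The gap between each stool and the table is 330 mm.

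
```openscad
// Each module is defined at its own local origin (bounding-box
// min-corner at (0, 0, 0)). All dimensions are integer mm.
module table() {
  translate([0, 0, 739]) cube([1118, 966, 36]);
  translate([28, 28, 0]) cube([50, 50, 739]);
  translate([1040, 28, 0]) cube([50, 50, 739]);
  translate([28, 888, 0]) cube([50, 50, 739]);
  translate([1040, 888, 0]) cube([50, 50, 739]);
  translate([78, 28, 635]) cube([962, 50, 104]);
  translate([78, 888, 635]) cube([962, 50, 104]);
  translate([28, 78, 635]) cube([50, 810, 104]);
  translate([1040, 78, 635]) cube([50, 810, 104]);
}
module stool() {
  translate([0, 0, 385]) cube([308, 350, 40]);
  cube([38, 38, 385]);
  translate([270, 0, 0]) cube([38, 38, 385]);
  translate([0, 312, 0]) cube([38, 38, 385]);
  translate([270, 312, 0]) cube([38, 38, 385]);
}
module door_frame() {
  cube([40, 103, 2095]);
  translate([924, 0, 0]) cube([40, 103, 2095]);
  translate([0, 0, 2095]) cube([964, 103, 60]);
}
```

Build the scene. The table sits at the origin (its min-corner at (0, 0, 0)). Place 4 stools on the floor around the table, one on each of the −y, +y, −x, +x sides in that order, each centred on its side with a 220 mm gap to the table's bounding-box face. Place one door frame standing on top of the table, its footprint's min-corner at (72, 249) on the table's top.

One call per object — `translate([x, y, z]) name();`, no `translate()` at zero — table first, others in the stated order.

table();
translate([405, -570, 0]) stool();
translate([405, 1186, 0]) stool();
translate([-528, 308, 0]) stool();
translate([1338, 308, 0]) stool();
translate([72, 249, 775]) door_frame();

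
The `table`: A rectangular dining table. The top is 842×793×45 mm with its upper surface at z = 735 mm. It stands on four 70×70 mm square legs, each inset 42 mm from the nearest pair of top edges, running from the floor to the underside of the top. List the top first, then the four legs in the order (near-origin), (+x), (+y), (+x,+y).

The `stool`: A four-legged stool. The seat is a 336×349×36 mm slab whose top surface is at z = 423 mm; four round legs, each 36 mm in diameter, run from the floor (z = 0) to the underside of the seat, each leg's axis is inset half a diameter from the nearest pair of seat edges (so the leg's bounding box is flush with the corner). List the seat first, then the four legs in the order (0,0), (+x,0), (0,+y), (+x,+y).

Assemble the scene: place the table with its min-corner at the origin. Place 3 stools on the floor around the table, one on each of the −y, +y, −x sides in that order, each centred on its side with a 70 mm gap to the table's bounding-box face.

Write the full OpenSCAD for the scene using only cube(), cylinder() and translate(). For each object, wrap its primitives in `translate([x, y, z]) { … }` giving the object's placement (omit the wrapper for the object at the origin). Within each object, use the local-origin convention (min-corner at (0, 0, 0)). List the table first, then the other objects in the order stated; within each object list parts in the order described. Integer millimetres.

translate([0, 0, 690]) cube([842, 793, 45]);
translate([42, 42, 0]) cube([70, 70, 690]);
translate([730, 42, 0]) cube([70, 70, 690]);
translate([42, 681, 0]) cube([70, 70, 690]);
translate([730, 681, 0]) cube([70, 70, 690]);
translate([253, -419, 0]) {
  translate([0, 0, 387]) cube([336, 349, 36]);
  translate([18, 18, 0]) cylinder(h = 387, r = 18);
  translate([318, 18, 0]) cylinder(h = 387, r = 18);
  translate([18, 331, 0]) cylinder(h = 387, r = 18);
  translate([318, 331, 0]) cylinder(h = 387, r = 18);
}
translate([253, 863, 0]) {
  translate([0, 0, 387]) cube([336, 349, 36]);
  translate([18, 18, 0]) cylinder(h = 387, r = 18);
  translate([318, 18, 0]) cylinder(h = 387, r = 18);
  translate([18, 331, 0]) cylinder(h = 387, r = 18);
  translate([318, 331, 0]) cylinder(h = 387, r = 18);
}
translate([-406, 222, 0]) {
  translate([0, 0, 387]) cube([336, 349, 36]);
  translate([18, 18, 0]) cylinder(h = 387, r = 18);
  translate([318, 18, 0]) cylinder(h = 387, r = 18);
  translate([18, 331, 0]) cylinder(h = 387, r = 18);
  translate([318, 331, 0]) cylinder(h = 387, r = 18);
}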